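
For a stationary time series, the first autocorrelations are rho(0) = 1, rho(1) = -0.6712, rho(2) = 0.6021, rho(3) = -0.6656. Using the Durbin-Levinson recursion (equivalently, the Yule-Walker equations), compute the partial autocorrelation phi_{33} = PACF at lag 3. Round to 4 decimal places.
\phi_{33} = -0.3699

The PACF at lag k is phi_{kk}, the last component of the solution
to the Yule-Walker system G_k phi = r_k where
  (G_k)_{ij} = rho(|i - j|), (r_k)_i = rho(i), i,j = 1..k.
Equivalently, Durbin-Levinson gives phi_{kk} iteratively:
  phi_{11} = rho(1)
  phi_{kk} = [rho(k) - sum_{j=1..k-1} phi_{k-1,j} rho(k-j)]
            / [1 - sum_{j=1..k-1} phi_{k-1,j} rho(j)],
  phi_{k,j} = phi_{k-1,j} - phi_{kk} phi_{k-1,k-j},  j = 1..k-1.
Step k = 1:
  phi_11 = rho(1) = -0.6712.
Step k = 2:
  phi_22 = [rho(2) - phi_11 rho(1)] / [1 - phi_11 rho(1)] = [0.6021 - (-0.6712)(-0.6712)] / [1 - (-0.6712)(-0.6712)]
         = 0.15159056 / 0.54949056 = 0.275875.
  Update: phi_21 = phi_11 - phi_22 phi_11 = -0.6712 - (0.275875)(-0.6712) = -0.486033.
Step k = 3:
  phi_33 = [rho(3) - phi_21 rho(2) - phi_22 rho(1)] / [1 - phi_21 rho(1) - phi_22 rho(2)]
    numerator   = -0.6656 - (-0.486033)(0.6021) - (0.275875)(-0.6712) = -0.18779248
    denominator = 1 - (-0.486033)(-0.6712) - (0.275875)(0.6021) = 0.50767056
  phi_33 = -0.18779248 / 0.50767056 = -0.3699.
Therefore phi_{33} = -0.3699.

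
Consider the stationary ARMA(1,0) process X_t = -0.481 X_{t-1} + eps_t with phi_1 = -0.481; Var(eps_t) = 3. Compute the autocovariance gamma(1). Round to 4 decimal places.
\gamma(1) = -1.8773

Multiply the model equation by X_{t-k} and take expectations. With theta_0 = psi_0 = 1 and psi_j the MA(infinity) weights, this gives
  gamma(k) - sum_i phi_i gamma(k-i) = c_k,
  c_k = sigma^2 * sum_{j=k..q} theta_j psi_{j-k}   (c_k = 0 for k > q),
using gamma(-m) = gamma(m).
Pure AR (q = 0): c_0 = sigma^2 = 3, c_k = 0 for k >= 1.
Equations for k = 0 and k = 1 (AR order 1):
  gamma(0) = phi_1 gamma(1) + c_0
  gamma(1) = phi_1 gamma(0) + c_1
Substituting the second into the first: gamma(0) (1 - phi_1^2) = c_0 + phi_1 c_1, so
  gamma(0) = c_0 / (1 - phi_1^2) = 3 / (1 - (-0.481)^2) = 3 / 0.768639 = 3.903003.
  gamma(1) = phi_1 gamma(0) = (-0.481)(3.903003) = -1.877344.
Therefore gamma(1) = -1.8773 (to 4 decimal places).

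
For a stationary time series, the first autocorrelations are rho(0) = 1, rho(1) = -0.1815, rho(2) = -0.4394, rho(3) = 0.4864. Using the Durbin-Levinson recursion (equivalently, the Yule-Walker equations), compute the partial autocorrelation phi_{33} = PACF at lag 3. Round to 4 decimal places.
\phi_{33} = 0.3790

The PACF at lag k is phi_{kk}, the last component of the solution
to the Yule-Walker system G_k phi = r_k where
  (G_k)_{ij} = rho(|i - j|), (r_k)_i = rho(i), i,j = 1..k.
Equivalently, Durbin-Levinson gives phi_{kk} iteratively:
  phi_{11} = rho(1)
  phi_{kk} = [rho(k) - sum_{j=1..k-1} phi_{k-1,j} rho(k-j)]
            / [1 - sum_{j=1..k-1} phi_{k-1,j} rho(j)],
  phi_{k,j} = phi_{k-1,j} - phi_{kk} phi_{k-1,k-j},  j = 1..k-1.
Step k = 1:
  phi_11 = rho(1) = -0.1815.
Step k = 2:
  phi_22 = [rho(2) - phi_11 rho(1)] / [1 - phi_11 rho(1)] = [-0.4394 - (-0.1815)(-0.1815)] / [1 - (-0.1815)(-0.1815)]
         = -0.47234225 / 0.96705775 = -0.488432.
  Update: phi_21 = phi_11 - phi_22 phi_11 = -0.1815 - (-0.488432)(-0.1815) = -0.27015.
Step k = 3:
  phi_33 = [rho(3) - phi_21 rho(2) - phi_22 rho(1)] / [1 - phi_21 rho(1) - phi_22 rho(2)]
    numerator   = 0.4864 - (-0.27015)(-0.4394) - (-0.488432)(-0.1815) = 0.27904542
    denominator = 1 - (-0.27015)(-0.1815) - (-0.488432)(-0.4394) = 0.73635053
  phi_33 = 0.27904542 / 0.73635053 = 0.379.
Therefore phi_{33} = 0.3790.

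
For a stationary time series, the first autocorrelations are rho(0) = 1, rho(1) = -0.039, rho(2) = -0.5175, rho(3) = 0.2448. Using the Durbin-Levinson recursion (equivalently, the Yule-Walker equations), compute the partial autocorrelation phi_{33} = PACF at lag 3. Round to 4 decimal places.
\phi_{33} = 0.2660

The PACF at lag k is phi_{kk}, the last component of the solution
to the Yule-Walker system G_k phi = r_k where
  (G_k)_{ij} = rho(|i - j|), (r_k)_i = rho(i), i,j = 1..k.
Equivalently, Durbin-Levinson gives phi_{kk} iteratively:
  phi_{11} = rho(1)
  phi_{kk} = [rho(k) - sum_{j=1..k-1} phi_{k-1,j} rho(k-j)]
            / [1 - sum_{j=1..k-1} phi_{k-1,j} rho(j)],
  phi_{k,j} = phi_{k-1,j} - phi_{kk} phi_{k-1,k-j},  j = 1..k-1.
Step k = 1:
  phi_11 = rho(1) = -0.039.
Step k = 2:
  phi_22 = [rho(2) - phi_11 rho(1)] / [1 - phi_11 rho(1)] = [-0.5175 - (-0.039)(-0.039)] / [1 - (-0.039)(-0.039)]
         = -0.519021 / 0.998479 = -0.519812.
  Update: phi_21 = phi_11 - phi_22 phi_11 = -0.039 - (-0.519812)(-0.039) = -0.059273.
Step k = 3:
  phi_33 = [rho(3) - phi_21 rho(2) - phi_22 rho(1)] / [1 - phi_21 rho(1) - phi_22 rho(2)]
    numerator   = 0.2448 - (-0.059273)(-0.5175) - (-0.519812)(-0.039) = 0.19385375
    denominator = 1 - (-0.059273)(-0.039) - (-0.519812)(-0.5175) = 0.72868585
  phi_33 = 0.19385375 / 0.72868585 = 0.266.
Therefore phi_{33} = 0.2660.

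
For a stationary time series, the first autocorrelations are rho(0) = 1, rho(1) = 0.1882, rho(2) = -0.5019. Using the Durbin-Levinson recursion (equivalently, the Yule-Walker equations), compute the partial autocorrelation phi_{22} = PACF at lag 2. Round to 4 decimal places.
\phi_{22} = -0.5570

The PACF at lag k is phi_{kk}, the last component of the solution
to the Yule-Walker system G_k phi = r_k where
  (G_k)_{ij} = rho(|i - j|), (r_k)_i = rho(i), i,j = 1..k.
Equivalently, Durbin-Levinson gives phi_{kk} iteratively:
  phi_{11} = rho(1)
  phi_{kk} = [rho(k) - sum_{j=1..k-1} phi_{k-1,j} rho(k-j)]
            / [1 - sum_{j=1..k-1} phi_{k-1,j} rho(j)],
  phi_{k,j} = phi_{k-1,j} - phi_{kk} phi_{k-1,k-j},  j = 1..k-1.
Step k = 1:
  phi_11 = rho(1) = 0.1882.
Step k = 2:
  phi_22 = [rho(2) - phi_11 rho(1)] / [1 - phi_11 rho(1)] = [-0.5019 - (0.1882)(0.1882)] / [1 - (0.1882)(0.1882)]
         = -0.53731924 / 0.96458076 = -0.557.
Therefore phi_{22} = -0.5570.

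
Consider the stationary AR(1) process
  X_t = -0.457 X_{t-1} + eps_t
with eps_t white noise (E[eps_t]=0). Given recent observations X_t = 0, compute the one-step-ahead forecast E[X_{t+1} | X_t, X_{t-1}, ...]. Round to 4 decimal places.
E[X_{t+1} \mid \mathcal F_t] = 0.0000

For an AR(p) model X_t = c + sum_i phi_i X_{t-i} + eps_t, the
one-step-ahead conditional mean is
  E[X_{t+1} | X_t, ...] = c + sum_i phi_i X_{t+1-i}.
Substitute known values:
  E[X_{t+1} | ...] = (-0.457) * (0)
                   = 0.0000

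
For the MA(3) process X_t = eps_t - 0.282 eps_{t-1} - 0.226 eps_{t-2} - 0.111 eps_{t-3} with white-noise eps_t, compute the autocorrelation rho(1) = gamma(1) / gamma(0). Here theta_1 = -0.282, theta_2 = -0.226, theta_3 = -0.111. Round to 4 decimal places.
\rho(1) = -0.1690

For an MA(q) process with theta_0 = 1, the autocovariance is
  gamma(k) = sigma^2 * sum_{i=0..q-k} theta_i * theta_{i+k},
and rho(k) = gamma(k) / gamma(0). Sigma^2 cancels.
  numerator   = (1)*(-0.282) + (-0.282)*(-0.226) + (-0.226)*(-0.111) = -0.193182.
  denominator = (1)^2 + (-0.282)^2 + (-0.226)^2 + (-0.111)^2 = 1.142921.
  rho(1) = -0.193182 / 1.142921 = -0.1690.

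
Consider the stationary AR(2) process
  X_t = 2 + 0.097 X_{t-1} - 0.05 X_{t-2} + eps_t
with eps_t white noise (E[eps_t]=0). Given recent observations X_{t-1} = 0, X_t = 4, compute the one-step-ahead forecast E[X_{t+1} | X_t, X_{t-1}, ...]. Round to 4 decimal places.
E[X_{t+1} \mid \mathcal F_t] = 2.3880

For an AR(p) model X_t = c + sum_i phi_i X_{t-i} + eps_t, the
one-step-ahead conditional mean is
  E[X_{t+1} | X_t, ...] = c + sum_i phi_i X_{t+1-i}.
Substitute known values:
  E[X_{t+1} | ...] = 2 + (0.097) * (4) + (-0.05) * (0)
                   = 2.3880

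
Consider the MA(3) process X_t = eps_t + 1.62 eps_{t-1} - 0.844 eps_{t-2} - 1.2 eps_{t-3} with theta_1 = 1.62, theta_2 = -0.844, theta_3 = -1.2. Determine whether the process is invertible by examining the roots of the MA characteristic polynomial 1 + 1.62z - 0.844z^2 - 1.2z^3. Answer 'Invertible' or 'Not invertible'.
\text{Not invertible}

The MA(q) characteristic polynomial is P(z) = 1 + 1.62z - 0.844z^2 - 1.2z^3.
Invertibility requires all roots to lie outside the unit circle, i.e. |z| > 1 for every root.
Degree 3: look for a simple real root z0 first, then factor out (1 - z/z0) and solve the remaining quadratic.
Testing z0 = -1.25: P(-1.25) = 1 + (1.62)(-1.25) + (-0.844)(-1.25)^2 + (-1.2)(-1.25)^3
  = 1 + (-2.025) + (-1.31875) + (2.34375) = 0.  So z_0 = -1.25 is a root, |z_0| = 1.25.
Divide out the factor (1 + 0.8 z) = (1 - z/z0) (since 1/z0 = -0.8):
  P(z) = (1 + 0.8 z)(1 + (0.82) z + (-1.5) z^2)
  [check: z-coef 0.82 - (-0.8) = 1.62; z^2-coef -1.5 - (-0.8)(0.82) = -0.844; z^3-coef -(-0.8)(-1.5) = -1.2.]
Remaining roots from the quadratic factor 1 + (0.82) z + (-1.5) z^2:
  Set 1 + (0.82) z + (-1.5) z^2 = 0, i.e. a z^2 + b z + c = 0 with a = -1.5, b = 0.82, c = 1.
  Discriminant D = b^2 - 4ac = (0.82)^2 - 4*(-1.5)*1 = 0.6724 - (-6) = 6.6724.
  D >= 0, so the roots are real: z = (-b +/- sqrt(D)) / (2a) = (-0.82 +/- 2.583099) / (-3).
    z_1 = (-0.82 + 2.583099) / (-3) = -0.5877,   |z_1| = 0.5877.
    z_2 = (-0.82 - 2.583099) / (-3) = 1.1344,   |z_2| = 1.1344.
Moduli of all roots: 1.2500, 0.5877, 1.1344.
All moduli strictly greater than 1? No.
Verdict: Not invertible.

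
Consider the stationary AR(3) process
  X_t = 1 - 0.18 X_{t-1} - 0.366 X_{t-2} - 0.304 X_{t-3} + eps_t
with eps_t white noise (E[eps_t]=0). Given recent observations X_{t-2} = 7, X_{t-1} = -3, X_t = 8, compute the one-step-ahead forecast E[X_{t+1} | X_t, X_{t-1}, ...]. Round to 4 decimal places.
E[X_{t+1} \mid \mathcal F_t] = -1.4700

For an AR(p) model X_t = c + sum_i phi_i X_{t-i} + eps_t, the
one-step-ahead conditional mean is
  E[X_{t+1} | X_t, ...] = c + sum_i phi_i X_{t+1-i}.
Substitute known values:
  E[X_{t+1} | ...] = 1 + (-0.18) * (8) + (-0.366) * (-3) + (-0.304) * (7)
                   = -1.4700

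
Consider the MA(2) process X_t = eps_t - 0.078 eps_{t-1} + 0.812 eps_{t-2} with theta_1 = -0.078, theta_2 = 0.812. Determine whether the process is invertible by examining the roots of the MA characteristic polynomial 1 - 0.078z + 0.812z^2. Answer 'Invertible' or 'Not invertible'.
\text{Invertible}

The MA(q) characteristic polynomial is P(z) = 1 - 0.078z + 0.812z^2.
Invertibility requires all roots to lie outside the unit circle, i.e. |z| > 1 for every root.
Set 1 + (-0.078) z + (0.812) z^2 = 0, i.e. a z^2 + b z + c = 0 with a = 0.812, b = -0.078, c = 1.
Discriminant D = b^2 - 4ac = (-0.078)^2 - 4*(0.812)*1 = 0.006084 - (3.248) = -3.241916.
D < 0, so the roots are the complex-conjugate pair z = (-b +/- i sqrt(-D)) / (2a) = 0.048 +/- 1.1087i.
For a conjugate pair |z|^2 = z * conj(z) = (product of roots) = c/a = 1/(0.812) = 1.231527, so |z| = sqrt(1.231527) = 1.1097 for both roots.
Moduli of all roots: 1.1097, 1.1097.
All moduli strictly greater than 1? Yes.
Verdict: Invertible.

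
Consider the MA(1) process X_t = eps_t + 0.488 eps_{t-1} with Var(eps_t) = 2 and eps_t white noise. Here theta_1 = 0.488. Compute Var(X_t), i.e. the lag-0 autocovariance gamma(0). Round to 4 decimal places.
\gamma(0) = 2.4763

For an MA(q) process X_t = eps_t + sum_i theta_i eps_{t-i} with
Var(eps_t) = sigma^2, the variance is
  gamma(0) = sigma^2 * (1 + sum_i theta_i^2).
  sum_i theta_i^2 = (0.488)^2 = 0.238144.
  gamma(0) = 2 * (1 + 0.238144) = 2 * 1.238144 = 2.476288, which rounds to 2.4763.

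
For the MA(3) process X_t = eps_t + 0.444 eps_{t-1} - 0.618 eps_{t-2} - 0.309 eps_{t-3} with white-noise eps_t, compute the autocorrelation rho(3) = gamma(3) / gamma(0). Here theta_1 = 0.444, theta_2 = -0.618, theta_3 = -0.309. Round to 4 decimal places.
\rho(3) = -0.1845

For an MA(q) process with theta_0 = 1, the autocovariance is
  gamma(k) = sigma^2 * sum_{i=0..q-k} theta_i * theta_{i+k},
and rho(k) = gamma(k) / gamma(0). Sigma^2 cancels.
  numerator   = (1)*(-0.309) = -0.309.
  denominator = (1)^2 + (0.444)^2 + (-0.618)^2 + (-0.309)^2 = 1.674541.
  rho(3) = -0.309 / 1.674541 = -0.1845.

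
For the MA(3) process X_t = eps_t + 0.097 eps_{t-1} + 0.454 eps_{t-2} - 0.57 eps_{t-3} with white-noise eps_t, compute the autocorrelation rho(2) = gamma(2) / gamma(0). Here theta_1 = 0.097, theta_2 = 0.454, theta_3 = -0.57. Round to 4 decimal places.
\rho(2) = 0.2588

For an MA(q) process with theta_0 = 1, the autocovariance is
  gamma(k) = sigma^2 * sum_{i=0..q-k} theta_i * theta_{i+k},
and rho(k) = gamma(k) / gamma(0). Sigma^2 cancels.
  numerator   = (1)*(0.454) + (0.097)*(-0.57) = 0.39871.
  denominator = (1)^2 + (0.097)^2 + (0.454)^2 + (-0.57)^2 = 1.540425.
  rho(2) = 0.39871 / 1.540425 = 0.2588.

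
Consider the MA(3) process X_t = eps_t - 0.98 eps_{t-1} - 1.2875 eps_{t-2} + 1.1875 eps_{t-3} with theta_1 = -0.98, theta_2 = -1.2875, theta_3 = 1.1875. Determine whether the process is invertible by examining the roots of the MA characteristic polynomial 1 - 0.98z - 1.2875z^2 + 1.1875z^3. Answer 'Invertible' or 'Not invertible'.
\text{Not invertible}

The MA(q) characteristic polynomial is P(z) = 1 - 0.98z - 1.2875z^2 + 1.1875z^3.
Invertibility requires all roots to lie outside the unit circle, i.e. |z| > 1 for every root.
Degree 3: look for a simple real root z0 first, then factor out (1 - z/z0) and solve the remaining quadratic.
Testing z0 = 0.8: P(0.8) = 1 + (-0.98)(0.8) + (-1.2875)(0.8)^2 + (1.1875)(0.8)^3
  = 1 + (-0.784) + (-0.824) + (0.608) = 0.  So z_0 = 0.8 is a root, |z_0| = 0.8.
Divide out the factor (1 - 1.25 z) = (1 - z/z0) (since 1/z0 = 1.25):
  P(z) = (1 - 1.25 z)(1 + (0.27) z + (-0.95) z^2)
  [check: z-coef 0.27 - (1.25) = -0.98; z^2-coef -0.95 - (1.25)(0.27) = -1.2875; z^3-coef -(1.25)(-0.95) = 1.1875.]
Remaining roots from the quadratic factor 1 + (0.27) z + (-0.95) z^2:
  Set 1 + (0.27) z + (-0.95) z^2 = 0, i.e. a z^2 + b z + c = 0 with a = -0.95, b = 0.27, c = 1.
  Discriminant D = b^2 - 4ac = (0.27)^2 - 4*(-0.95)*1 = 0.0729 - (-3.8) = 3.8729.
  D >= 0, so the roots are real: z = (-b +/- sqrt(D)) / (2a) = (-0.27 +/- 1.967968) / (-1.9).
    z_1 = (-0.27 + 1.967968) / (-1.9) = -0.8937,   |z_1| = 0.8937.
    z_2 = (-0.27 - 1.967968) / (-1.9) = 1.1779,   |z_2| = 1.1779.
Moduli of all roots: 0.8000, 0.8937, 1.1779.
All moduli strictly greater than 1? No.
Verdict: Not invertible.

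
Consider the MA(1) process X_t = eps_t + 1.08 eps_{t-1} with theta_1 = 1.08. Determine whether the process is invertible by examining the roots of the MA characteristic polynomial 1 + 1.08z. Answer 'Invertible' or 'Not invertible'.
\text{Not invertible}

The MA(q) characteristic polynomial is P(z) = 1 + 1.08z.
Invertibility requires all roots to lie outside the unit circle, i.e. |z| > 1 for every root.
This is linear in z: 1 + (1.08) z = 0  =>  z = -1/(1.08) = -0.925926,  |z| = 0.925926.
Moduli of all roots: 0.9259.
All moduli strictly greater than 1? No.
Verdict: Not invertible.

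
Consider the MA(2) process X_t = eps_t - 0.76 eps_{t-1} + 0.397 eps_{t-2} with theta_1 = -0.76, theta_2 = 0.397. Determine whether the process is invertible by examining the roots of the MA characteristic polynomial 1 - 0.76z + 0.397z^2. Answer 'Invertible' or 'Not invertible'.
\text{Invertible}

The MA(q) characteristic polynomial is P(z) = 1 - 0.76z + 0.397z^2.
Invertibility requires all roots to lie outside the unit circle, i.e. |z| > 1 for every root.
Set 1 + (-0.76) z + (0.397) z^2 = 0, i.e. a z^2 + b z + c = 0 with a = 0.397, b = -0.76, c = 1.
Discriminant D = b^2 - 4ac = (-0.76)^2 - 4*(0.397)*1 = 0.5776 - (1.588) = -1.0104.
D < 0, so the roots are the complex-conjugate pair z = (-b +/- i sqrt(-D)) / (2a) = 0.9572 +/- 1.266i.
For a conjugate pair |z|^2 = z * conj(z) = (product of roots) = c/a = 1/(0.397) = 2.518892, so |z| = sqrt(2.518892) = 1.5871 for both roots.
Moduli of all roots: 1.5871, 1.5871.
All moduli strictly greater than 1? Yes.
Verdict: Invertible.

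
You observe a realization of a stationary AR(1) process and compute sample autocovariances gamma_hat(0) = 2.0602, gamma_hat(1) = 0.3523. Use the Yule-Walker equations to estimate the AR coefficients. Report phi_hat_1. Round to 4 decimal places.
\hat\phi_{1} = 0.1710

The Yule-Walker equations for an AR(p) process read, in matrix form,
  Gamma_p phi = r_p,   with   (Gamma_p)_{ij} = gamma(|i - j|),
                       (r_p)_i = gamma(i),   i,j = 1..p.
Substitute the sample gammas (Toeplitz matrix and right-hand side of size 1):
  Gamma_p = [[2.0602]]
  r_p     = [0.3523]
With p = 1 this is the single equation gamma(0) phi_1 = gamma(1):
  phi_hat_1 = gamma(1) / gamma(0) = 0.3523 / 2.0602 = 0.1710.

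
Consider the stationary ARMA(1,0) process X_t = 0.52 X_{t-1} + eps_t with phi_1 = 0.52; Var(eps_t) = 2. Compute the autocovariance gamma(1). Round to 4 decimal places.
\gamma(1) = 1.4254

Multiply the model equation by X_{t-k} and take expectations. With theta_0 = psi_0 = 1 and psi_j the MA(infinity) weights, this gives
  gamma(k) - sum_i phi_i gamma(k-i) = c_k,
  c_k = sigma^2 * sum_{j=k..q} theta_j psi_{j-k}   (c_k = 0 for k > q),
using gamma(-m) = gamma(m).
Pure AR (q = 0): c_0 = sigma^2 = 2, c_k = 0 for k >= 1.
Equations for k = 0 and k = 1 (AR order 1):
  gamma(0) = phi_1 gamma(1) + c_0
  gamma(1) = phi_1 gamma(0) + c_1
Substituting the second into the first: gamma(0) (1 - phi_1^2) = c_0 + phi_1 c_1, so
  gamma(0) = c_0 / (1 - phi_1^2) = 2 / (1 - (0.52)^2) = 2 / 0.7296 = 2.741228.
  gamma(1) = phi_1 gamma(0) = (0.52)(2.741228) = 1.425439.
Therefore gamma(1) = 1.4254 (to 4 decimal places).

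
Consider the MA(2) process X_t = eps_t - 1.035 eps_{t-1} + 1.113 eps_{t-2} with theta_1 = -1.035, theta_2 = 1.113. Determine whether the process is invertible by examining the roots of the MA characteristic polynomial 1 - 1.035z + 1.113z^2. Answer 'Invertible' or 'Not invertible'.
\text{Not invertible}

The MA(q) characteristic polynomial is P(z) = 1 - 1.035z + 1.113z^2.
Invertibility requires all roots to lie outside the unit circle, i.e. |z| > 1 for every root.
Set 1 + (-1.035) z + (1.113) z^2 = 0, i.e. a z^2 + b z + c = 0 with a = 1.113, b = -1.035, c = 1.
Discriminant D = b^2 - 4ac = (-1.035)^2 - 4*(1.113)*1 = 1.071225 - (4.452) = -3.380775.
D < 0, so the roots are the complex-conjugate pair z = (-b +/- i sqrt(-D)) / (2a) = 0.465 +/- 0.826i.
For a conjugate pair |z|^2 = z * conj(z) = (product of roots) = c/a = 1/(1.113) = 0.898473, so |z| = sqrt(0.898473) = 0.9479 for both roots.
Moduli of all roots: 0.9479, 0.9479.
All moduli strictly greater than 1? No.
Verdict: Not invertible.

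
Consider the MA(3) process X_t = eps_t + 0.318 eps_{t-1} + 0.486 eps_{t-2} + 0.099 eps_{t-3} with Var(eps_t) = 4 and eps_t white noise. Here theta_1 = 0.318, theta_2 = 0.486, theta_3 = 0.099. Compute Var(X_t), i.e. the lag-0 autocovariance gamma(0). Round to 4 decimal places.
\gamma(0) = 5.3885

For an MA(q) process X_t = eps_t + sum_i theta_i eps_{t-i} with
Var(eps_t) = sigma^2, the variance is
  gamma(0) = sigma^2 * (1 + sum_i theta_i^2).
  sum_i theta_i^2 = (0.318)^2 + (0.486)^2 + (0.099)^2 = 0.101124 + 0.236196 + 0.009801 = 0.347121.
  gamma(0) = 4 * (1 + 0.347121) = 4 * 1.347121 = 5.388484, which rounds to 5.3885.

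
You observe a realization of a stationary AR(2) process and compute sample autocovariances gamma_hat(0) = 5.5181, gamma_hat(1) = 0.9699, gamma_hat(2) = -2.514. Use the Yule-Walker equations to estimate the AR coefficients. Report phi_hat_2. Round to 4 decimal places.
\hat\phi_{2} = -0.5020

The Yule-Walker equations for an AR(p) process read, in matrix form,
  Gamma_p phi = r_p,   with   (Gamma_p)_{ij} = gamma(|i - j|),
                       (r_p)_i = gamma(i),   i,j = 1..p.
Substitute the sample gammas (Toeplitz matrix and right-hand side of size 2):
  Gamma_p = [[5.5181, 0.9699], [0.9699, 5.5181]]
  r_p     = [0.9699, -2.514]
Written out:
  5.5181 phi_1 + 0.9699 phi_2 = 0.9699
  0.9699 phi_1 + 5.5181 phi_2 = -2.514
Solve by Cramer's rule:
  det = gamma(0)^2 - gamma(1)^2 = (5.5181)^2 - (0.9699)^2 = 30.44942761 - 0.94070601 = 29.5087216
  phi_hat_1 = [gamma(1) gamma(0) - gamma(1) gamma(2)] / det = [(0.9699)(5.5181) - (0.9699)(-2.514)] / 29.5087216 = 7.79033379 / 29.5087216 = 0.264
  phi_hat_2 = [gamma(0) gamma(2) - gamma(1)^2] / det = [(5.5181)(-2.514) - (0.9699)^2] / 29.5087216 = -14.81320941 / 29.5087216 = -0.502
So phi_hat = [0.2640, -0.5020].
Therefore phi_hat_2 = -0.5020.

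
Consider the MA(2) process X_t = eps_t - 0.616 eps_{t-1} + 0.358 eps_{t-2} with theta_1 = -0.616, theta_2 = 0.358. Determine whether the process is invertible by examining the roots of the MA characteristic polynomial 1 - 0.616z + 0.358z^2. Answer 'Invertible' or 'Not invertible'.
\text{Invertible}

The MA(q) characteristic polynomial is P(z) = 1 - 0.616z + 0.358z^2.
Invertibility requires all roots to lie outside the unit circle, i.e. |z| > 1 for every root.
Set 1 + (-0.616) z + (0.358) z^2 = 0, i.e. a z^2 + b z + c = 0 with a = 0.358, b = -0.616, c = 1.
Discriminant D = b^2 - 4ac = (-0.616)^2 - 4*(0.358)*1 = 0.379456 - (1.432) = -1.052544.
D < 0, so the roots are the complex-conjugate pair z = (-b +/- i sqrt(-D)) / (2a) = 0.8603 +/- 1.4329i.
For a conjugate pair |z|^2 = z * conj(z) = (product of roots) = c/a = 1/(0.358) = 2.793296, so |z| = sqrt(2.793296) = 1.6713 for both roots.
Moduli of all roots: 1.6713, 1.6713.
All moduli strictly greater than 1? Yes.
Verdict: Invertible.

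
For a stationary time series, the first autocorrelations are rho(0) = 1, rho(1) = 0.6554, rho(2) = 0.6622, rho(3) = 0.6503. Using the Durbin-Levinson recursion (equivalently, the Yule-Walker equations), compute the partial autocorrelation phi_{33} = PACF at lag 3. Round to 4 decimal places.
\phi_{33} = 0.2649

The PACF at lag k is phi_{kk}, the last component of the solution
to the Yule-Walker system G_k phi = r_k where
  (G_k)_{ij} = rho(|i - j|), (r_k)_i = rho(i), i,j = 1..k.
Equivalently, Durbin-Levinson gives phi_{kk} iteratively:
  phi_{11} = rho(1)
  phi_{kk} = [rho(k) - sum_{j=1..k-1} phi_{k-1,j} rho(k-j)]
            / [1 - sum_{j=1..k-1} phi_{k-1,j} rho(j)],
  phi_{k,j} = phi_{k-1,j} - phi_{kk} phi_{k-1,k-j},  j = 1..k-1.
Step k = 1:
  phi_11 = rho(1) = 0.6554.
Step k = 2:
  phi_22 = [rho(2) - phi_11 rho(1)] / [1 - phi_11 rho(1)] = [0.6622 - (0.6554)(0.6554)] / [1 - (0.6554)(0.6554)]
         = 0.23265084 / 0.57045084 = 0.407837.
  Update: phi_21 = phi_11 - phi_22 phi_11 = 0.6554 - (0.407837)(0.6554) = 0.388104.
Step k = 3:
  phi_33 = [rho(3) - phi_21 rho(2) - phi_22 rho(1)] / [1 - phi_21 rho(1) - phi_22 rho(2)]
    numerator   = 0.6503 - (0.388104)(0.6622) - (0.407837)(0.6554) = 0.12600145
    denominator = 1 - (0.388104)(0.6554) - (0.407837)(0.6622) = 0.47556727
  phi_33 = 0.12600145 / 0.47556727 = 0.2649.
Therefore phi_{33} = 0.2649.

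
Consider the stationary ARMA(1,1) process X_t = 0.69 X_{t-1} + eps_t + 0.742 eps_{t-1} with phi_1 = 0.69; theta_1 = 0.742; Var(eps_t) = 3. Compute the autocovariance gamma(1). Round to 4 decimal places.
\gamma(1) = 12.3983

Multiply the model equation by X_{t-k} and take expectations. With theta_0 = psi_0 = 1 and psi_j the MA(infinity) weights, this gives
  gamma(k) - sum_i phi_i gamma(k-i) = c_k,
  c_k = sigma^2 * sum_{j=k..q} theta_j psi_{j-k}   (c_k = 0 for k > q),
using gamma(-m) = gamma(m).
psi-weights needed (psi_j = theta_j + sum_i phi_i psi_{j-i}):
  psi_1 = theta_1 + phi_1 = 0.742 + (0.69) = 1.432
Right-hand sides:
  c_0 = sigma^2 (1 + theta_1 psi_1) = 3 * (1 + (0.742)(1.432)) = 3 * 2.062544 = 6.187632
  c_1 = sigma^2 theta_1 = 3 * (0.742) = 2.226
  c_2 = 0
Equations for k = 0 and k = 1 (AR order 1):
  gamma(0) = phi_1 gamma(1) + c_0
  gamma(1) = phi_1 gamma(0) + c_1
Substituting the second into the first: gamma(0) (1 - phi_1^2) = c_0 + phi_1 c_1, so
  gamma(0) = (c_0 + phi_1 c_1) / (1 - phi_1^2) = (6.187632 + (0.69)(2.226)) / (1 - (0.69)^2) = 7.723572 / 0.5239 = 14.742455.
  gamma(1) = phi_1 gamma(0) + c_1 = (0.69)(14.742455) + (2.226) = 12.398294.
Therefore gamma(1) = 12.3983 (to 4 decimal places).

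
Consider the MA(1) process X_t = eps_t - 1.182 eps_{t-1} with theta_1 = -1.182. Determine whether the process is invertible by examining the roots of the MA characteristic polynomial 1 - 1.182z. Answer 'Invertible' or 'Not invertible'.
\text{Not invertible}

The MA(q) characteristic polynomial is P(z) = 1 - 1.182z.
Invertibility requires all roots to lie outside the unit circle, i.e. |z| > 1 for every root.
This is linear in z: 1 + (-1.182) z = 0  =>  z = -1/(-1.182) = 0.846024,  |z| = 0.846024.
Moduli of all roots: 0.8460.
All moduli strictly greater than 1? No.
Verdict: Not invertible.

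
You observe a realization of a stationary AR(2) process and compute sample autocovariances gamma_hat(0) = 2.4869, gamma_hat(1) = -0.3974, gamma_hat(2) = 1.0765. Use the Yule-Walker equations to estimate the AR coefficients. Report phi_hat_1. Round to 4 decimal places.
\hat\phi_{1} = -0.0930

The Yule-Walker equations for an AR(p) process read, in matrix form,
  Gamma_p phi = r_p,   with   (Gamma_p)_{ij} = gamma(|i - j|),
                       (r_p)_i = gamma(i),   i,j = 1..p.
Substitute the sample gammas (Toeplitz matrix and right-hand side of size 2):
  Gamma_p = [[2.4869, -0.3974], [-0.3974, 2.4869]]
  r_p     = [-0.3974, 1.0765]
Written out:
  2.4869 phi_1 - 0.3974 phi_2 = -0.3974
  -0.3974 phi_1 + 2.4869 phi_2 = 1.0765
Solve by Cramer's rule:
  det = gamma(0)^2 - gamma(1)^2 = (2.4869)^2 - (-0.3974)^2 = 6.18467161 - 0.15792676 = 6.02674485
  phi_hat_1 = [gamma(1) gamma(0) - gamma(1) gamma(2)] / det = [(-0.3974)(2.4869) - (-0.3974)(1.0765)] / 6.02674485 = -0.56049296 / 6.02674485 = -0.093
  phi_hat_2 = [gamma(0) gamma(2) - gamma(1)^2] / det = [(2.4869)(1.0765) - (-0.3974)^2] / 6.02674485 = 2.51922109 / 6.02674485 = 0.418
So phi_hat = [-0.0930, 0.4180].
Therefore phi_hat_1 = -0.0930.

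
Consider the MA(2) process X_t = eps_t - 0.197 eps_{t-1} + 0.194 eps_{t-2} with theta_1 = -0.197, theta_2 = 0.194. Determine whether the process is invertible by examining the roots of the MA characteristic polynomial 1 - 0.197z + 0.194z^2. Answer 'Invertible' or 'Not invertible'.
\text{Invertible}

The MA(q) characteristic polynomial is P(z) = 1 - 0.197z + 0.194z^2.
Invertibility requires all roots to lie outside the unit circle, i.e. |z| > 1 for every root.
Set 1 + (-0.197) z + (0.194) z^2 = 0, i.e. a z^2 + b z + c = 0 with a = 0.194, b = -0.197, c = 1.
Discriminant D = b^2 - 4ac = (-0.197)^2 - 4*(0.194)*1 = 0.038809 - (0.776) = -0.737191.
D < 0, so the roots are the complex-conjugate pair z = (-b +/- i sqrt(-D)) / (2a) = 0.5077 +/- 2.2129i.
For a conjugate pair |z|^2 = z * conj(z) = (product of roots) = c/a = 1/(0.194) = 5.154639, so |z| = sqrt(5.154639) = 2.2704 for both roots.
Moduli of all roots: 2.2704, 2.2704.
All moduli strictly greater than 1? Yes.
Verdict: Invertible.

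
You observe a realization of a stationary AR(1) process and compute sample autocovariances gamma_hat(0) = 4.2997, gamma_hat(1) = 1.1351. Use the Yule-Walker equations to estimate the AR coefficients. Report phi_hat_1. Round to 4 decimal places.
\hat\phi_{1} = 0.2640

The Yule-Walker equations for an AR(p) process read, in matrix form,
  Gamma_p phi = r_p,   with   (Gamma_p)_{ij} = gamma(|i - j|),
                       (r_p)_i = gamma(i),   i,j = 1..p.
Substitute the sample gammas (Toeplitz matrix and right-hand side of size 1):
  Gamma_p = [[4.2997]]
  r_p     = [1.1351]
With p = 1 this is the single equation gamma(0) phi_1 = gamma(1):
  phi_hat_1 = gamma(1) / gamma(0) = 1.1351 / 4.2997 = 0.2640.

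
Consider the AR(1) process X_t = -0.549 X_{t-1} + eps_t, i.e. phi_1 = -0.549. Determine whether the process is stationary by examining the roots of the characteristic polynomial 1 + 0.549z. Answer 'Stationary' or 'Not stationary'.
\text{Stationary}

The AR(p) characteristic polynomial is P(z) = 1 + 0.549z.
Stationarity requires all roots to lie outside the unit circle, i.e. |z| > 1 for every root.
This is linear in z: 1 + (0.549) z = 0  =>  z = -1/(0.549) = -1.821494,  |z| = 1.821494.
Moduli of all roots: 1.8215.
All moduli strictly greater than 1? Yes.
Verdict: Stationary.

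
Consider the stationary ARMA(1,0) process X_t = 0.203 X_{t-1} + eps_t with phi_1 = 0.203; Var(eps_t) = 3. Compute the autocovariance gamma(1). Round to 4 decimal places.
\gamma(1) = 0.6352

Multiply the model equation by X_{t-k} and take expectations. With theta_0 = psi_0 = 1 and psi_j the MA(infinity) weights, this gives
  gamma(k) - sum_i phi_i gamma(k-i) = c_k,
  c_k = sigma^2 * sum_{j=k..q} theta_j psi_{j-k}   (c_k = 0 for k > q),
using gamma(-m) = gamma(m).
Pure AR (q = 0): c_0 = sigma^2 = 3, c_k = 0 for k >= 1.
Equations for k = 0 and k = 1 (AR order 1):
  gamma(0) = phi_1 gamma(1) + c_0
  gamma(1) = phi_1 gamma(0) + c_1
Substituting the second into the first: gamma(0) (1 - phi_1^2) = c_0 + phi_1 c_1, so
  gamma(0) = c_0 / (1 - phi_1^2) = 3 / (1 - (0.203)^2) = 3 / 0.958791 = 3.128941.
  gamma(1) = phi_1 gamma(0) = (0.203)(3.128941) = 0.635175.
Therefore gamma(1) = 0.6352 (to 4 decimal places).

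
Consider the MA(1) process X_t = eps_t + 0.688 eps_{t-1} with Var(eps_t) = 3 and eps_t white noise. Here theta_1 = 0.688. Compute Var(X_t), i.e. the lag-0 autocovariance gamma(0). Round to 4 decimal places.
\gamma(0) = 4.4200

For an MA(q) process X_t = eps_t + sum_i theta_i eps_{t-i} with
Var(eps_t) = sigma^2, the variance is
  gamma(0) = sigma^2 * (1 + sum_i theta_i^2).
  sum_i theta_i^2 = (0.688)^2 = 0.473344.
  gamma(0) = 3 * (1 + 0.473344) = 3 * 1.473344 = 4.420032, which rounds to 4.4200.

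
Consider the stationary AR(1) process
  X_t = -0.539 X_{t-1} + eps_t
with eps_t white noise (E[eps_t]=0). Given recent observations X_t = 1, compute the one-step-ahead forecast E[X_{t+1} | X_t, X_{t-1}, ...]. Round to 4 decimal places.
E[X_{t+1} \mid \mathcal F_t] = -0.5390

For an AR(p) model X_t = c + sum_i phi_i X_{t-i} + eps_t, the
one-step-ahead conditional mean is
  E[X_{t+1} | X_t, ...] = c + sum_i phi_i X_{t+1-i}.
Substitute known values:
  E[X_{t+1} | ...] = (-0.539) * (1)
                   = -0.5390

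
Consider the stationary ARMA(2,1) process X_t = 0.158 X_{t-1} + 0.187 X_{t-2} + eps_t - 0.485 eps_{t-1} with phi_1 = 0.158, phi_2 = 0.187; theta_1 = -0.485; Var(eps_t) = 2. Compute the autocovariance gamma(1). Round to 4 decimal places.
\gamma(1) = -0.7550

Multiply the model equation by X_{t-k} and take expectations. With theta_0 = psi_0 = 1 and psi_j the MA(infinity) weights, this gives
  gamma(k) - sum_i phi_i gamma(k-i) = c_k,
  c_k = sigma^2 * sum_{j=k..q} theta_j psi_{j-k}   (c_k = 0 for k > q),
using gamma(-m) = gamma(m).
psi-weights needed (psi_j = theta_j + sum_i phi_i psi_{j-i}):
  psi_1 = theta_1 + phi_1 = -0.485 + (0.158) = -0.327
Right-hand sides:
  c_0 = sigma^2 (1 + theta_1 psi_1) = 2 * (1 + (-0.485)(-0.327)) = 2 * 1.158595 = 2.31719
  c_1 = sigma^2 theta_1 = 2 * (-0.485) = -0.97
  c_2 = 0
Equations for k = 0, 1, 2 (AR order 2, c_2 = 0):
  (E0) gamma(0) = phi_1 gamma(1) + phi_2 gamma(2) + c_0
  (E1) gamma(1) = phi_1 gamma(0) + phi_2 gamma(1) + c_1
  (E2) gamma(2) = phi_1 gamma(1) + phi_2 gamma(0)
From (E1): gamma(1) = A gamma(0) + B with
  A = phi_1 / (1 - phi_2) = 0.158 / 0.813 = 0.194342,   B = c_1 / (1 - phi_2) = -0.97 / 0.813 = -1.193112.
Insert (E2) into (E0): gamma(0) (1 - phi_2^2) = phi_1 (1 + phi_2) gamma(1) + c_0.
  phi_1 (1 + phi_2) = (0.158)(1.187) = 0.187546,   1 - phi_2^2 = 0.965031.
Replace gamma(1) by A gamma(0) + B and collect gamma(0):
  gamma(0) [0.965031 - (0.187546)(0.194342)] = (0.187546)(-1.193112) + 2.31719
  gamma(0) * 0.928583 = 2.093427
  gamma(0) = 2.093427 / 0.928583 = 2.254431.
  gamma(1) = A gamma(0) + B = (0.194342)(2.254431) + (-1.193112) = -0.754981.
Therefore gamma(1) = -0.7550 (to 4 decimal places).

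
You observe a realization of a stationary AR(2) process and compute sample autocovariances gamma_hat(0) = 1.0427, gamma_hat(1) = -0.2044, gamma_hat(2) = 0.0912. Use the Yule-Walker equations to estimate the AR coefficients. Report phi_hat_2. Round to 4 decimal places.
\hat\phi_{2} = 0.0510

The Yule-Walker equations for an AR(p) process read, in matrix form,
  Gamma_p phi = r_p,   with   (Gamma_p)_{ij} = gamma(|i - j|),
                       (r_p)_i = gamma(i),   i,j = 1..p.
Substitute the sample gammas (Toeplitz matrix and right-hand side of size 2):
  Gamma_p = [[1.0427, -0.2044], [-0.2044, 1.0427]]
  r_p     = [-0.2044, 0.0912]
Written out:
  1.0427 phi_1 - 0.2044 phi_2 = -0.2044
  -0.2044 phi_1 + 1.0427 phi_2 = 0.0912
Solve by Cramer's rule:
  det = gamma(0)^2 - gamma(1)^2 = (1.0427)^2 - (-0.2044)^2 = 1.08722329 - 0.04177936 = 1.04544393
  phi_hat_1 = [gamma(1) gamma(0) - gamma(1) gamma(2)] / det = [(-0.2044)(1.0427) - (-0.2044)(0.0912)] / 1.04544393 = -0.1944866 / 1.04544393 = -0.186
  phi_hat_2 = [gamma(0) gamma(2) - gamma(1)^2] / det = [(1.0427)(0.0912) - (-0.2044)^2] / 1.04544393 = 0.05331488 / 1.04544393 = 0.051
So phi_hat = [-0.1860, 0.0510].
Therefore phi_hat_2 = 0.0510.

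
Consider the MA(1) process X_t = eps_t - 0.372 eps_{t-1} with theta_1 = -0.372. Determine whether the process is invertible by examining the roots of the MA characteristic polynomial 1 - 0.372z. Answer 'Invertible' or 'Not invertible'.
\text{Invertible}

The MA(q) characteristic polynomial is P(z) = 1 - 0.372z.
Invertibility requires all roots to lie outside the unit circle, i.e. |z| > 1 for every root.
This is linear in z: 1 + (-0.372) z = 0  =>  z = -1/(-0.372) = 2.688172,  |z| = 2.688172.
Moduli of all roots: 2.6882.
All moduli strictly greater than 1? Yes.
Verdict: Invertible.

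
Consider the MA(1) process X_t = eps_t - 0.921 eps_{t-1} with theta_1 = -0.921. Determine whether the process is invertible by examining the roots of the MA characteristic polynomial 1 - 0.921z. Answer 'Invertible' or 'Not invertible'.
\text{Invertible}

The MA(q) characteristic polynomial is P(z) = 1 - 0.921z.
Invertibility requires all roots to lie outside the unit circle, i.e. |z| > 1 for every root.
This is linear in z: 1 + (-0.921) z = 0  =>  z = -1/(-0.921) = 1.085776,  |z| = 1.085776.
Moduli of all roots: 1.0858.
All moduli strictly greater than 1? Yes.
Verdict: Invertible.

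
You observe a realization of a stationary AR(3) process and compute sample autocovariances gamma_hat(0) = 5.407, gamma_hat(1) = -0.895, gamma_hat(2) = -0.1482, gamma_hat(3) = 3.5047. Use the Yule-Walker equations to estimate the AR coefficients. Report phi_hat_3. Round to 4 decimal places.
\hat\phi_{3} = 0.6540

The Yule-Walker equations for an AR(p) process read, in matrix form,
  Gamma_p phi = r_p,   with   (Gamma_p)_{ij} = gamma(|i - j|),
                       (r_p)_i = gamma(i),   i,j = 1..p.
Substitute the sample gammas (Toeplitz matrix and right-hand side of size 3):
  Gamma_p = [[5.407, -0.895, -0.1482], [-0.895, 5.407, -0.895], [-0.1482, -0.895, 5.407]]
  r_p     = [-0.895, -0.1482, 3.5047]
Written out (R1..R3):
  (R1) 5.407 phi_1 - 0.895 phi_2 - 0.1482 phi_3 = -0.895
  (R2) -0.895 phi_1 + 5.407 phi_2 - 0.895 phi_3 = -0.1482
  (R3) -0.1482 phi_1 - 0.895 phi_2 + 5.407 phi_3 = 3.5047
Gaussian elimination:
  R2 <- R2 - (-0.895/5.407) R1 = R2 - (-0.165526) R1:  5.258854 phi_2 - 0.919531 phi_3 = -0.296346
  R3 <- R3 - (-0.1482/5.407) R1 = R3 - (-0.027409) R1:  -0.919531 phi_2 + 5.402938 phi_3 = 3.480169
  R3 <- R3 - (-0.919531/5.258854) R2 = R3 - (-0.174854) R2:  5.242154 phi_3 = 3.428352
Back-substitution:
  phi_hat_3 = 3.428352 / 5.242154 = 0.653997
  phi_hat_2 = (-0.296346 - (-0.919531)(0.653997)) / 5.258854 = 0.058002
  phi_hat_1 = (-0.895 - (-0.895)(0.058002) - (-0.1482)(0.653997)) / 5.407 = -0.138
So phi_hat = [-0.1380, 0.0580, 0.6540].
Therefore phi_hat_3 = 0.6540.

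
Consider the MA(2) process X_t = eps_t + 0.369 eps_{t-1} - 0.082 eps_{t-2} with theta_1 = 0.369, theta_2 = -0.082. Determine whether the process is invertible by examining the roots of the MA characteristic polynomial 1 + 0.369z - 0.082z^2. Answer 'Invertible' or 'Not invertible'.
\text{Invertible}

The MA(q) characteristic polynomial is P(z) = 1 + 0.369z - 0.082z^2.
Invertibility requires all roots to lie outside the unit circle, i.e. |z| > 1 for every root.
Set 1 + (0.369) z + (-0.082) z^2 = 0, i.e. a z^2 + b z + c = 0 with a = -0.082, b = 0.369, c = 1.
Discriminant D = b^2 - 4ac = (0.369)^2 - 4*(-0.082)*1 = 0.136161 - (-0.328) = 0.464161.
D >= 0, so the roots are real: z = (-b +/- sqrt(D)) / (2a) = (-0.369 +/- 0.681294) / (-0.164).
  z_1 = (-0.369 + 0.681294) / (-0.164) = -1.9042,   |z_1| = 1.9042.
  z_2 = (-0.369 - 0.681294) / (-0.164) = 6.4042,   |z_2| = 6.4042.
Moduli of all roots: 1.9042, 6.4042.
All moduli strictly greater than 1? Yes.
Verdict: Invertible.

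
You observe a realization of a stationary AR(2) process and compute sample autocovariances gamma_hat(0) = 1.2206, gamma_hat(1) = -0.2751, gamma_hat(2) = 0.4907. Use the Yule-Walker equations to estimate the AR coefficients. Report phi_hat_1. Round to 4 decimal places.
\hat\phi_{1} = -0.1420

The Yule-Walker equations for an AR(p) process read, in matrix form,
  Gamma_p phi = r_p,   with   (Gamma_p)_{ij} = gamma(|i - j|),
                       (r_p)_i = gamma(i),   i,j = 1..p.
Substitute the sample gammas (Toeplitz matrix and right-hand side of size 2):
  Gamma_p = [[1.2206, -0.2751], [-0.2751, 1.2206]]
  r_p     = [-0.2751, 0.4907]
Written out:
  1.2206 phi_1 - 0.2751 phi_2 = -0.2751
  -0.2751 phi_1 + 1.2206 phi_2 = 0.4907
Solve by Cramer's rule:
  det = gamma(0)^2 - gamma(1)^2 = (1.2206)^2 - (-0.2751)^2 = 1.48986436 - 0.07568001 = 1.41418435
  phi_hat_1 = [gamma(1) gamma(0) - gamma(1) gamma(2)] / det = [(-0.2751)(1.2206) - (-0.2751)(0.4907)] / 1.41418435 = -0.20079549 / 1.41418435 = -0.142
  phi_hat_2 = [gamma(0) gamma(2) - gamma(1)^2] / det = [(1.2206)(0.4907) - (-0.2751)^2] / 1.41418435 = 0.52326841 / 1.41418435 = 0.37
So phi_hat = [-0.1420, 0.3700].
Therefore phi_hat_1 = -0.1420.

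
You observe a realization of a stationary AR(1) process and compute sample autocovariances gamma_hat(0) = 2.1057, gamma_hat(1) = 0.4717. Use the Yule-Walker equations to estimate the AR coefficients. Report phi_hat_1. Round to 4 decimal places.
\hat\phi_{1} = 0.2240

The Yule-Walker equations for an AR(p) process read, in matrix form,
  Gamma_p phi = r_p,   with   (Gamma_p)_{ij} = gamma(|i - j|),
                       (r_p)_i = gamma(i),   i,j = 1..p.
Substitute the sample gammas (Toeplitz matrix and right-hand side of size 1):
  Gamma_p = [[2.1057]]
  r_p     = [0.4717]
With p = 1 this is the single equation gamma(0) phi_1 = gamma(1):
  phi_hat_1 = gamma(1) / gamma(0) = 0.4717 / 2.1057 = 0.2240.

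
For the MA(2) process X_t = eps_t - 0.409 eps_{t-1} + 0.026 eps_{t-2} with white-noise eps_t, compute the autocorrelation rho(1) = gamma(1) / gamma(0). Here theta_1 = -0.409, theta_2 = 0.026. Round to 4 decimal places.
\rho(1) = -0.3593

For an MA(q) process with theta_0 = 1, the autocovariance is
  gamma(k) = sigma^2 * sum_{i=0..q-k} theta_i * theta_{i+k},
and rho(k) = gamma(k) / gamma(0). Sigma^2 cancels.
  numerator   = (1)*(-0.409) + (-0.409)*(0.026) = -0.419634.
  denominator = (1)^2 + (-0.409)^2 + (0.026)^2 = 1.167957.
  rho(1) = -0.419634 / 1.167957 = -0.3593.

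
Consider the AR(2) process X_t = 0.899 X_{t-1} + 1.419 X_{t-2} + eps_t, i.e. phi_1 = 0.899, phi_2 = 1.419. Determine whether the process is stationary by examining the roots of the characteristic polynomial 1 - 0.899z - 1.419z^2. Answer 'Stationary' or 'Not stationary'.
\text{Not stationary}

The AR(p) characteristic polynomial is P(z) = 1 - 0.899z - 1.419z^2.
Stationarity requires all roots to lie outside the unit circle, i.e. |z| > 1 for every root.
Set 1 + (-0.899) z + (-1.419) z^2 = 0, i.e. a z^2 + b z + c = 0 with a = -1.419, b = -0.899, c = 1.
Discriminant D = b^2 - 4ac = (-0.899)^2 - 4*(-1.419)*1 = 0.808201 - (-5.676) = 6.484201.
D >= 0, so the roots are real: z = (-b +/- sqrt(D)) / (2a) = (0.899 +/- 2.546409) / (-2.838).
  z_1 = (0.899 + 2.546409) / (-2.838) = -1.214,   |z_1| = 1.214.
  z_2 = (0.899 - 2.546409) / (-2.838) = 0.5805,   |z_2| = 0.5805.
Moduli of all roots: 1.2140, 0.5805.
All moduli strictly greater than 1? No.
Verdict: Not stationary.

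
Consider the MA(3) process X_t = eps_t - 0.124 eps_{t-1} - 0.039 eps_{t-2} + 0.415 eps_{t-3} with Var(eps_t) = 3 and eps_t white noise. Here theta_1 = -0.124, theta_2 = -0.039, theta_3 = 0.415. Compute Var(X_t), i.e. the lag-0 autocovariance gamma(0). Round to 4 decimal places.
\gamma(0) = 3.5674

For an MA(q) process X_t = eps_t + sum_i theta_i eps_{t-i} with
Var(eps_t) = sigma^2, the variance is
  gamma(0) = sigma^2 * (1 + sum_i theta_i^2).
  sum_i theta_i^2 = (-0.124)^2 + (-0.039)^2 + (0.415)^2 = 0.015376 + 0.001521 + 0.172225 = 0.189122.
  gamma(0) = 3 * (1 + 0.189122) = 3 * 1.189122 = 3.567366, which rounds to 3.5674.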